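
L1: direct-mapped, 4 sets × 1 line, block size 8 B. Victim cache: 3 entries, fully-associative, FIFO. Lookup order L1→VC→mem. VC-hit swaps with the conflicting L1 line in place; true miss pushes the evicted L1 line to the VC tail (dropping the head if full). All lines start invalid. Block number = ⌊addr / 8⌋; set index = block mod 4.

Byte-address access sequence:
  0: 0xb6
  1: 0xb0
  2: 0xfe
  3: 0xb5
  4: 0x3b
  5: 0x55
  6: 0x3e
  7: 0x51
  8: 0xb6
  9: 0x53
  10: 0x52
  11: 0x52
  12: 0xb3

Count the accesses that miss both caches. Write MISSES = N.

MISSES = 4

0: 0xb6 (blk 22, set 2) → MISS  vc=[]
1: 0xb0 (blk 22, set 2) → L1-HIT  vc=[]
2: 0xfe (blk 31, set 3) → MISS  vc=[]
3: 0xb5 (blk 22, set 2) → L1-HIT  vc=[]
4: 0x3b (blk 7, set 3) → MISS  vc=[31]
5: 0x55 (blk 10, set 2) → MISS  vc=[31, 22]
6: 0x3e (blk 7, set 3) → L1-HIT  vc=[31, 22]
7: 0x51 (blk 10, set 2) → L1-HIT  vc=[31, 22]
8: 0xb6 (blk 22, set 2) → VC-HIT  vc=[31, 10]
9: 0x53 (blk 10, set 2) → VC-HIT  vc=[31, 22]
10: 0x52 (blk 10, set 2) → L1-HIT  vc=[31, 22]
11: 0x52 (blk 10, set 2) → L1-HIT  vc=[31, 22]
12: 0xb3 (blk 22, set 2) → VC-HIT  vc=[31, 10]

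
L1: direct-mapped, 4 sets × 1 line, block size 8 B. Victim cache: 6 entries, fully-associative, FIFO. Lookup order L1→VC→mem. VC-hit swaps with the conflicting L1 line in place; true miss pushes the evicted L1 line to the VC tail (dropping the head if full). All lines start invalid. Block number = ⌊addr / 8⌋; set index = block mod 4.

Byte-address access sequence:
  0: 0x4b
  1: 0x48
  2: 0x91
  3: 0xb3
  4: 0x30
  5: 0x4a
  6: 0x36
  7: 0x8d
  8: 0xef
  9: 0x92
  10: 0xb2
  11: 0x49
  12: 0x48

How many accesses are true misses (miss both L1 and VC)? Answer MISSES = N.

  [0] addr=0x4b blk=9 s=1: MISS | VC []
  [1] addr=0x48 blk=9 s=1: L1-HIT | VC []
  [2] addr=0x91 blk=18 s=2: MISS | VC []
  [3] addr=0xb3 blk=22 s=2: MISS | VC [18]
  [4] addr=0x30 blk=6 s=2: MISS | VC [18, 22]
  [5] addr=0x4a blk=9 s=1: L1-HIT | VC [18, 22]
  [6] addr=0x36 blk=6 s=2: L1-HIT | VC [18, 22]
  [7] addr=0x8d blk=17 s=1: MISS | VC [18, 22, 9]
  [8] addr=0xef blk=29 s=1: MISS | VC [18, 22, 9, 17]
  [9] addr=0x92 blk=18 s=2: VC-HIT | VC [6, 22, 9, 17]
  [10] addr=0xb2 blk=22 s=2: VC-HIT | VC [6, 18, 9, 17]
  [11] addr=0x49 blk=9 s=1: VC-HIT | VC [6, 18, 29, 17]
  [12] addr=0x48 blk=9 s=1: L1-HIT | VC [6, 18, 29, 17]

MISSES = 6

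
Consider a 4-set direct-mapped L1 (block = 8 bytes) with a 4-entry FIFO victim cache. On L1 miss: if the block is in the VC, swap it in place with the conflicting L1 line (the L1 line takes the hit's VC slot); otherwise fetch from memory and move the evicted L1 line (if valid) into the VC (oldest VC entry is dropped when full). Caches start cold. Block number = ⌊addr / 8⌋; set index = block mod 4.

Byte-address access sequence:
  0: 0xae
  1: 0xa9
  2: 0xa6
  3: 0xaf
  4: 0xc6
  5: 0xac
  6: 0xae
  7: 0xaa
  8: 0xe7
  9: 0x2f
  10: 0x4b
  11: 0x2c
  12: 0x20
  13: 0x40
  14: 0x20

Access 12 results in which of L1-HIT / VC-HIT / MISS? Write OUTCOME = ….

OUTCOME = MISS

  [0] addr=0xae blk=21 s=1: MISS | VC []
  [1] addr=0xa9 blk=21 s=1: L1-HIT | VC []
  [2] addr=0xa6 blk=20 s=0: MISS | VC []
  [3] addr=0xaf blk=21 s=1: L1-HIT | VC []
  [4] addr=0xc6 blk=24 s=0: MISS | VC [20]
  [5] addr=0xac blk=21 s=1: L1-HIT | VC [20]
  [6] addr=0xae blk=21 s=1: L1-HIT | VC [20]
  [7] addr=0xaa blk=21 s=1: L1-HIT | VC [20]
  [8] addr=0xe7 blk=28 s=0: MISS | VC [20, 24]
  [9] addr=0x2f blk=5 s=1: MISS | VC [20, 24, 21]
  [10] addr=0x4b blk=9 s=1: MISS | VC [20, 24, 21, 5]
  [11] addr=0x2c blk=5 s=1: VC-HIT | VC [20, 24, 21, 9]
  [12] addr=0x20 blk=4 s=0: MISS | VC [24, 21, 9, 28]
  [13] addr=0x40 blk=8 s=0: MISS | VC [21, 9, 28, 4]
  [14] addr=0x20 blk=4 s=0: VC-HIT | VC [21, 9, 28, 8]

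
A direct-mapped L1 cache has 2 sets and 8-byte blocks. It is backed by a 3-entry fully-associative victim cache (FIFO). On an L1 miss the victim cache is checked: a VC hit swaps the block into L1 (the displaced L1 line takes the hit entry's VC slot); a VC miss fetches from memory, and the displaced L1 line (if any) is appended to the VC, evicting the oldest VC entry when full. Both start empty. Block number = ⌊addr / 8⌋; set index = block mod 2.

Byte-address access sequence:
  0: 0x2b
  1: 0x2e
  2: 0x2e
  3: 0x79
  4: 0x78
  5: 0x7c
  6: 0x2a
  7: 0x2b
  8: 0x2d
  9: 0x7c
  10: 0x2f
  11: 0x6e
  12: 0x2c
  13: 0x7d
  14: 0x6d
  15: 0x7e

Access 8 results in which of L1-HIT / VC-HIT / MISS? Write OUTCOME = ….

0: 0x2b (blk 5, set 1) → MISS  vc=[]
1: 0x2e (blk 5, set 1) → L1-HIT  vc=[]
2: 0x2e (blk 5, set 1) → L1-HIT  vc=[]
3: 0x79 (blk 15, set 1) → MISS  vc=[5]
4: 0x78 (blk 15, set 1) → L1-HIT  vc=[5]
5: 0x7c (blk 15, set 1) → L1-HIT  vc=[5]
6: 0x2a (blk 5, set 1) → VC-HIT  vc=[15]
7: 0x2b (blk 5, set 1) → L1-HIT  vc=[15]
8: 0x2d (blk 5, set 1) → L1-HIT  vc=[15]
9: 0x7c (blk 15, set 1) → VC-HIT  vc=[5]
10: 0x2f (blk 5, set 1) → VC-HIT  vc=[15]
11: 0x6e (blk 13, set 1) → MISS  vc=[15, 5]
12: 0x2c (blk 5, set 1) → VC-HIT  vc=[15, 13]
13: 0x7d (blk 15, set 1) → VC-HIT  vc=[5, 13]
14: 0x6d (blk 13, set 1) → VC-HIT  vc=[5, 15]
15: 0x7e (blk 15, set 1) → VC-HIT  vc=[5, 13]

OUTCOME = L1-HIT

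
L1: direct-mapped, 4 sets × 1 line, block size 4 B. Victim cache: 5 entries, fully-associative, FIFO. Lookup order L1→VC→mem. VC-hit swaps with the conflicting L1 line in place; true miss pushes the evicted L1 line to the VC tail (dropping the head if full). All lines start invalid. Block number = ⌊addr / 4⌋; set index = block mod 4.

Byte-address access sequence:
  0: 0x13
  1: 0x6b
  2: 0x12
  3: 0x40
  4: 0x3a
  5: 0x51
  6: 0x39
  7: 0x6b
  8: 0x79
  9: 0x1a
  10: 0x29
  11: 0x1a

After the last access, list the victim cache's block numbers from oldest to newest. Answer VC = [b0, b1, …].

  [0] addr=0x13 blk=4 s=0: MISS | VC []
  [1] addr=0x6b blk=26 s=2: MISS | VC []
  [2] addr=0x12 blk=4 s=0: L1-HIT | VC []
  [3] addr=0x40 blk=16 s=0: MISS | VC [4]
  [4] addr=0x3a blk=14 s=2: MISS | VC [4, 26]
  [5] addr=0x51 blk=20 s=0: MISS | VC [4, 26, 16]
  [6] addr=0x39 blk=14 s=2: L1-HIT | VC [4, 26, 16]
  [7] addr=0x6b blk=26 s=2: VC-HIT | VC [4, 14, 16]
  [8] addr=0x79 blk=30 s=2: MISS | VC [4, 14, 16, 26]
  [9] addr=0x1a blk=6 s=2: MISS | VC [4, 14, 16, 26, 30]
  [10] addr=0x29 blk=10 s=2: MISS | VC [14, 16, 26, 30, 6]
  [11] addr=0x1a blk=6 s=2: VC-HIT | VC [14, 16, 26, 30, 10]

VC = [14, 16, 26, 30, 10]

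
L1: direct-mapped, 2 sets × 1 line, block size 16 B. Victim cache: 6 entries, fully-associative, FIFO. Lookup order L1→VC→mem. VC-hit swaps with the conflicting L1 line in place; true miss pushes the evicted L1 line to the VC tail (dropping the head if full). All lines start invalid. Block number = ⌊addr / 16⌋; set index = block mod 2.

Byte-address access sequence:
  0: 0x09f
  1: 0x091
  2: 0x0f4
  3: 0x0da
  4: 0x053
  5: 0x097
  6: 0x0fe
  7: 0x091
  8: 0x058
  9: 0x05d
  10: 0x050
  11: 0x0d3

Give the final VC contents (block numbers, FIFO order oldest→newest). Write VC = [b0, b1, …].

VC = [9, 15, 5]

0: 0x9f (blk 9, set 1) → MISS  vc=[]
1: 0x91 (blk 9, set 1) → L1-HIT  vc=[]
2: 0xf4 (blk 15, set 1) → MISS  vc=[9]
3: 0xda (blk 13, set 1) → MISS  vc=[9, 15]
4: 0x53 (blk 5, set 1) → MISS  vc=[9, 15, 13]
5: 0x97 (blk 9, set 1) → VC-HIT  vc=[5, 15, 13]
6: 0xfe (blk 15, set 1) → VC-HIT  vc=[5, 9, 13]
7: 0x91 (blk 9, set 1) → VC-HIT  vc=[5, 15, 13]
8: 0x58 (blk 5, set 1) → VC-HIT  vc=[9, 15, 13]
9: 0x5d (blk 5, set 1) → L1-HIT  vc=[9, 15, 13]
10: 0x50 (blk 5, set 1) → L1-HIT  vc=[9, 15, 13]
11: 0xd3 (blk 13, set 1) → VC-HIT  vc=[9, 15, 5]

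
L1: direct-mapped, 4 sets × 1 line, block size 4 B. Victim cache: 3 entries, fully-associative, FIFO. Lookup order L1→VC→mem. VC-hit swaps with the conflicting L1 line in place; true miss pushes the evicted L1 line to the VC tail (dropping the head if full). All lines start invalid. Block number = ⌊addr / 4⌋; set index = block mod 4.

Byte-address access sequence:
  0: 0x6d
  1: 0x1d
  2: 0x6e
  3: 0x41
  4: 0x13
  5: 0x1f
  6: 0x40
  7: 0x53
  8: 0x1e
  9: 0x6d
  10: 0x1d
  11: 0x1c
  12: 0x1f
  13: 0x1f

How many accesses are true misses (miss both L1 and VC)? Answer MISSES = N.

MISSES = 5

  [0] addr=0x6d blk=27 s=3: MISS | VC []
  [1] addr=0x1d blk=7 s=3: MISS | VC [27]
  [2] addr=0x6e blk=27 s=3: VC-HIT | VC [7]
  [3] addr=0x41 blk=16 s=0: MISS | VC [7]
  [4] addr=0x13 blk=4 s=0: MISS | VC [7, 16]
  [5] addr=0x1f blk=7 s=3: VC-HIT | VC [27, 16]
  [6] addr=0x40 blk=16 s=0: VC-HIT | VC [27, 4]
  [7] addr=0x53 blk=20 s=0: MISS | VC [27, 4, 16]
  [8] addr=0x1e blk=7 s=3: L1-HIT | VC [27, 4, 16]
  [9] addr=0x6d blk=27 s=3: VC-HIT | VC [7, 4, 16]
  [10] addr=0x1d blk=7 s=3: VC-HIT | VC [27, 4, 16]
  [11] addr=0x1c blk=7 s=3: L1-HIT | VC [27, 4, 16]
  [12] addr=0x1f blk=7 s=3: L1-HIT | VC [27, 4, 16]
  [13] addr=0x1f blk=7 s=3: L1-HIT | VC [27, 4, 16]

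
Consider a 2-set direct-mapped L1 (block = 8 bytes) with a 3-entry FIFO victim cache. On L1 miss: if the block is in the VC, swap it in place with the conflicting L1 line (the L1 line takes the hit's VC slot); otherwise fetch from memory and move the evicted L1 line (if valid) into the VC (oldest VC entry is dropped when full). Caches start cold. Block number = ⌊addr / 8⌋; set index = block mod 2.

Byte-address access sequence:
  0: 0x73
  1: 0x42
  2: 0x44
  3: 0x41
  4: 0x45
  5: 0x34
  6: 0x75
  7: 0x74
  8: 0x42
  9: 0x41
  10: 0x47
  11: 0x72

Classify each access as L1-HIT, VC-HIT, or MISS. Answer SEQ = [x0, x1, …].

#0 0x73→b14/s0 MISS; vc=[]
#1 0x42→b8/s0 MISS; vc=[14]
#2 0x44→b8/s0 L1-HIT; vc=[14]
#3 0x41→b8/s0 L1-HIT; vc=[14]
#4 0x45→b8/s0 L1-HIT; vc=[14]
#5 0x34→b6/s0 MISS; vc=[14,8]
#6 0x75→b14/s0 VC-HIT; vc=[6,8]
#7 0x74→b14/s0 L1-HIT; vc=[6,8]
#8 0x42→b8/s0 VC-HIT; vc=[6,14]
#9 0x41→b8/s0 L1-HIT; vc=[6,14]
#10 0x47→b8/s0 L1-HIT; vc=[6,14]
#11 0x72→b14/s0 VC-HIT; vc=[6,8]

SEQ = [MISS, MISS, L1-HIT, L1-HIT, L1-HIT, MISS, VC-HIT, L1-HIT, VC-HIT, L1-HIT, L1-HIT, VC-HIT]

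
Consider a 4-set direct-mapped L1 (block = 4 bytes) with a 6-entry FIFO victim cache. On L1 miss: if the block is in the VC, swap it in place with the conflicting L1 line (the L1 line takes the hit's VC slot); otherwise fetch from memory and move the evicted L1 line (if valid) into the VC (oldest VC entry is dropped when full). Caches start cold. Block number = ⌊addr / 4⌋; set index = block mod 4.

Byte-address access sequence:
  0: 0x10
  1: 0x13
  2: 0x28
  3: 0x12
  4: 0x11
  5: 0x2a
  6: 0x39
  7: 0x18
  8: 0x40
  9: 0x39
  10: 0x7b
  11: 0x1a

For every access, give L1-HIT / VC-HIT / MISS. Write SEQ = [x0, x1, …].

  [0] addr=0x10 blk=4 s=0: MISS | VC []
  [1] addr=0x13 blk=4 s=0: L1-HIT | VC []
  [2] addr=0x28 blk=10 s=2: MISS | VC []
  [3] addr=0x12 blk=4 s=0: L1-HIT | VC []
  [4] addr=0x11 blk=4 s=0: L1-HIT | VC []
  [5] addr=0x2a blk=10 s=2: L1-HIT | VC []
  [6] addr=0x39 blk=14 s=2: MISS | VC [10]
  [7] addr=0x18 blk=6 s=2: MISS | VC [10, 14]
  [8] addr=0x40 blk=16 s=0: MISS | VC [10, 14, 4]
  [9] addr=0x39 blk=14 s=2: VC-HIT | VC [10, 6, 4]
  [10] addr=0x7b blk=30 s=2: MISS | VC [10, 6, 4, 14]
  [11] addr=0x1a blk=6 s=2: VC-HIT | VC [10, 30, 4, 14]

SEQ = [MISS, L1-HIT, MISS, L1-HIT, L1-HIT, L1-HIT, MISS, MISS, MISS, VC-HIT, MISS, VC-HIT]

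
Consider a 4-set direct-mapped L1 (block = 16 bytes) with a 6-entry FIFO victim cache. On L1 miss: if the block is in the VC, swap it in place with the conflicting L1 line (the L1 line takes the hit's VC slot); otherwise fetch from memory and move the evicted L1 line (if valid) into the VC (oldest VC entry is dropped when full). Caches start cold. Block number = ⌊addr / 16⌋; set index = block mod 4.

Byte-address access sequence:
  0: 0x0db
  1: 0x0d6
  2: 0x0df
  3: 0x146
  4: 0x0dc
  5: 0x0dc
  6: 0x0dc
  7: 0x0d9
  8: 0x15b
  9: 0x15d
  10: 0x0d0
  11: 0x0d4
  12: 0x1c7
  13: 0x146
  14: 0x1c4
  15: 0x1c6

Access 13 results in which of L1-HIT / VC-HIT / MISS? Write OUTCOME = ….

  [0] addr=0xdb blk=13 s=1: MISS | VC []
  [1] addr=0xd6 blk=13 s=1: L1-HIT | VC []
  [2] addr=0xdf blk=13 s=1: L1-HIT | VC []
  [3] addr=0x146 blk=20 s=0: MISS | VC []
  [4] addr=0xdc blk=13 s=1: L1-HIT | VC []
  [5] addr=0xdc blk=13 s=1: L1-HIT | VC []
  [6] addr=0xdc blk=13 s=1: L1-HIT | VC []
  [7] addr=0xd9 blk=13 s=1: L1-HIT | VC []
  [8] addr=0x15b blk=21 s=1: MISS | VC [13]
  [9] addr=0x15d blk=21 s=1: L1-HIT | VC [13]
  [10] addr=0xd0 blk=13 s=1: VC-HIT | VC [21]
  [11] addr=0xd4 blk=13 s=1: L1-HIT | VC [21]
  [12] addr=0x1c7 blk=28 s=0: MISS | VC [21, 20]
  [13] addr=0x146 blk=20 s=0: VC-HIT | VC [21, 28]
  [14] addr=0x1c4 blk=28 s=0: VC-HIT | VC [21, 20]
  [15] addr=0x1c6 blk=28 s=0: L1-HIT | VC [21, 20]

OUTCOME = VC-HIT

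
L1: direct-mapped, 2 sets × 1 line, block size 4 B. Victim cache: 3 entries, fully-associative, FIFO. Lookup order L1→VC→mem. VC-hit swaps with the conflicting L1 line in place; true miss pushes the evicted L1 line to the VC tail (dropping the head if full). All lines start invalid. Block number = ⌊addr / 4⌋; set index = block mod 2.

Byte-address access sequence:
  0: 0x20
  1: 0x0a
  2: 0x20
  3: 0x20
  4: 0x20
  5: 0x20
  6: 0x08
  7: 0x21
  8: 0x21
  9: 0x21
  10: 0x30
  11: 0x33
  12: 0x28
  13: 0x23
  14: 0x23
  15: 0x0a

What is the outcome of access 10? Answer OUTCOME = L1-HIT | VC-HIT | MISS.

OUTCOME = MISS

0: 0x20 (blk 8, set 0) → MISS  vc=[]
1: 0xa (blk 2, set 0) → MISS  vc=[8]
2: 0x20 (blk 8, set 0) → VC-HIT  vc=[2]
3: 0x20 (blk 8, set 0) → L1-HIT  vc=[2]
4: 0x20 (blk 8, set 0) → L1-HIT  vc=[2]
5: 0x20 (blk 8, set 0) → L1-HIT  vc=[2]
6: 0x8 (blk 2, set 0) → VC-HIT  vc=[8]
7: 0x21 (blk 8, set 0) → VC-HIT  vc=[2]
8: 0x21 (blk 8, set 0) → L1-HIT  vc=[2]
9: 0x21 (blk 8, set 0) → L1-HIT  vc=[2]
10: 0x30 (blk 12, set 0) → MISS  vc=[2, 8]
11: 0x33 (blk 12, set 0) → L1-HIT  vc=[2, 8]
12: 0x28 (blk 10, set 0) → MISS  vc=[2, 8, 12]
13: 0x23 (blk 8, set 0) → VC-HIT  vc=[2, 10, 12]
14: 0x23 (blk 8, set 0) → L1-HIT  vc=[2, 10, 12]
15: 0xa (blk 2, set 0) → VC-HIT  vc=[8, 10, 12]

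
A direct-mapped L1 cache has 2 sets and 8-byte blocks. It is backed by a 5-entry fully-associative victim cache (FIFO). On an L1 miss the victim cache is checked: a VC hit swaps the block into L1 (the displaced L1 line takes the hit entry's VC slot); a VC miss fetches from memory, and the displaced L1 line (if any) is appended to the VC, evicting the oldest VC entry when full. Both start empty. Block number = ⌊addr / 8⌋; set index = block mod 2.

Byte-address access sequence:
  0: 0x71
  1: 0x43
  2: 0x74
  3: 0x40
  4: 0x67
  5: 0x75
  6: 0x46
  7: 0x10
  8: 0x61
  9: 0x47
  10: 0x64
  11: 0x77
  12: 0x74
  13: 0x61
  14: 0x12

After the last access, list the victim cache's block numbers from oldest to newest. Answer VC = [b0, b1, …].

#0 0x71→b14/s0 MISS; vc=[]
#1 0x43→b8/s0 MISS; vc=[14]
#2 0x74→b14/s0 VC-HIT; vc=[8]
#3 0x40→b8/s0 VC-HIT; vc=[14]
#4 0x67→b12/s0 MISS; vc=[14,8]
#5 0x75→b14/s0 VC-HIT; vc=[12,8]
#6 0x46→b8/s0 VC-HIT; vc=[12,14]
#7 0x10→b2/s0 MISS; vc=[12,14,8]
#8 0x61→b12/s0 VC-HIT; vc=[2,14,8]
#9 0x47→b8/s0 VC-HIT; vc=[2,14,12]
#10 0x64→b12/s0 VC-HIT; vc=[2,14,8]
#11 0x77→b14/s0 VC-HIT; vc=[2,12,8]
#12 0x74→b14/s0 L1-HIT; vc=[2,12,8]
#13 0x61→b12/s0 VC-HIT; vc=[2,14,8]
#14 0x12→b2/s0 VC-HIT; vc=[12,14,8]

VC = [12, 14, 8]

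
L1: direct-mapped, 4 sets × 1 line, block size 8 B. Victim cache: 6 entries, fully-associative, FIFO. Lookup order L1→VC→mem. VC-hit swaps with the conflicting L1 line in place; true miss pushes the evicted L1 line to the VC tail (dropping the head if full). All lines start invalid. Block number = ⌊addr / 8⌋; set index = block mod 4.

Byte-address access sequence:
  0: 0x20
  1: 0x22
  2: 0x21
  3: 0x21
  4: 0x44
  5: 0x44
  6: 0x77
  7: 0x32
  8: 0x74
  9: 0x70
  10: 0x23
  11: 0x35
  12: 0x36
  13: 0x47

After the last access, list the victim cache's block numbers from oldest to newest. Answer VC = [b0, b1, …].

#0 0x20→b4/s0 MISS; vc=[]
#1 0x22→b4/s0 L1-HIT; vc=[]
#2 0x21→b4/s0 L1-HIT; vc=[]
#3 0x21→b4/s0 L1-HIT; vc=[]
#4 0x44→b8/s0 MISS; vc=[4]
#5 0x44→b8/s0 L1-HIT; vc=[4]
#6 0x77→b14/s2 MISS; vc=[4]
#7 0x32→b6/s2 MISS; vc=[4,14]
#8 0x74→b14/s2 VC-HIT; vc=[4,6]
#9 0x70→b14/s2 L1-HIT; vc=[4,6]
#10 0x23→b4/s0 VC-HIT; vc=[8,6]
#11 0x35→b6/s2 VC-HIT; vc=[8,14]
#12 0x36→b6/s2 L1-HIT; vc=[8,14]
#13 0x47→b8/s0 VC-HIT; vc=[4,14]

VC = [4, 14]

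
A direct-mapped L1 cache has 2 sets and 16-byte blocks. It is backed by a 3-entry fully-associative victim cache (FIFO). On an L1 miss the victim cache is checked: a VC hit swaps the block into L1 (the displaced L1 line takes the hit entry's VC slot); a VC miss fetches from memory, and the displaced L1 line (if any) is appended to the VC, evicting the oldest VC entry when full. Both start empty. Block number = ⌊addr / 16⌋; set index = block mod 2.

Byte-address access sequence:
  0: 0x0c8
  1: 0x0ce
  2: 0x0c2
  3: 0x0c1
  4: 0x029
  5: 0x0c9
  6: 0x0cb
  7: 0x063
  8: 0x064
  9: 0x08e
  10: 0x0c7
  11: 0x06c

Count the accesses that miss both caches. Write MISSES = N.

MISSES = 4

  [0] addr=0xc8 blk=12 s=0: MISS | VC []
  [1] addr=0xce blk=12 s=0: L1-HIT | VC []
  [2] addr=0xc2 blk=12 s=0: L1-HIT | VC []
  [3] addr=0xc1 blk=12 s=0: L1-HIT | VC []
  [4] addr=0x29 blk=2 s=0: MISS | VC [12]
  [5] addr=0xc9 blk=12 s=0: VC-HIT | VC [2]
  [6] addr=0xcb blk=12 s=0: L1-HIT | VC [2]
  [7] addr=0x63 blk=6 s=0: MISS | VC [2, 12]
  [8] addr=0x64 blk=6 s=0: L1-HIT | VC [2, 12]
  [9] addr=0x8e blk=8 s=0: MISS | VC [2, 12, 6]
  [10] addr=0xc7 blk=12 s=0: VC-HIT | VC [2, 8, 6]
  [11] addr=0x6c blk=6 s=0: VC-HIT | VC [2, 8, 12]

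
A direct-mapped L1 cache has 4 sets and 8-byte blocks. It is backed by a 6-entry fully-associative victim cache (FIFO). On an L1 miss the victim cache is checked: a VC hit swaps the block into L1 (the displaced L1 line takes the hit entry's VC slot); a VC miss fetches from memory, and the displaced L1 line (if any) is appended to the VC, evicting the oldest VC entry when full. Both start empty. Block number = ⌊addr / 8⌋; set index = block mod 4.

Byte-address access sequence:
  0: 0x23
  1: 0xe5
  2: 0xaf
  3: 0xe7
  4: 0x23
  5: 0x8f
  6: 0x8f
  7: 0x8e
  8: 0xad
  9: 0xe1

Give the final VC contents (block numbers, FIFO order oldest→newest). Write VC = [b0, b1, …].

VC = [4, 17]

#0 0x23→b4/s0 MISS; vc=[]
#1 0xe5→b28/s0 MISS; vc=[4]
#2 0xaf→b21/s1 MISS; vc=[4]
#3 0xe7→b28/s0 L1-HIT; vc=[4]
#4 0x23→b4/s0 VC-HIT; vc=[28]
#5 0x8f→b17/s1 MISS; vc=[28,21]
#6 0x8f→b17/s1 L1-HIT; vc=[28,21]
#7 0x8e→b17/s1 L1-HIT; vc=[28,21]
#8 0xad→b21/s1 VC-HIT; vc=[28,17]
#9 0xe1→b28/s0 VC-HIT; vc=[4,17]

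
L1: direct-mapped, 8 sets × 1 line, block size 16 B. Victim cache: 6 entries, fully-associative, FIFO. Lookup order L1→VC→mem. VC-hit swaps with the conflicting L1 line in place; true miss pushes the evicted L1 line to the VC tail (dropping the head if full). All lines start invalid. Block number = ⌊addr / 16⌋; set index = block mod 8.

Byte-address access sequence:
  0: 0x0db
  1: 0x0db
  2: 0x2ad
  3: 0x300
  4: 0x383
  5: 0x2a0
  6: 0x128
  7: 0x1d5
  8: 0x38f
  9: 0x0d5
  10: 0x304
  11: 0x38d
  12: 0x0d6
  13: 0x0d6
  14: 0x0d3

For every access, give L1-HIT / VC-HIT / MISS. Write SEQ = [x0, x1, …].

SEQ = [MISS, L1-HIT, MISS, MISS, MISS, L1-HIT, MISS, MISS, L1-HIT, VC-HIT, VC-HIT, VC-HIT, L1-HIT, L1-HIT, L1-HIT]

0: 0xdb (blk 13, set 5) → MISS  vc=[]
1: 0xdb (blk 13, set 5) → L1-HIT  vc=[]
2: 0x2ad (blk 42, set 2) → MISS  vc=[]
3: 0x300 (blk 48, set 0) → MISS  vc=[]
4: 0x383 (blk 56, set 0) → MISS  vc=[48]
5: 0x2a0 (blk 42, set 2) → L1-HIT  vc=[48]
6: 0x128 (blk 18, set 2) → MISS  vc=[48, 42]
7: 0x1d5 (blk 29, set 5) → MISS  vc=[48, 42, 13]
8: 0x38f (blk 56, set 0) → L1-HIT  vc=[48, 42, 13]
9: 0xd5 (blk 13, set 5) → VC-HIT  vc=[48, 42, 29]
10: 0x304 (blk 48, set 0) → VC-HIT  vc=[56, 42, 29]
11: 0x38d (blk 56, set 0) → VC-HIT  vc=[48, 42, 29]
12: 0xd6 (blk 13, set 5) → L1-HIT  vc=[48, 42, 29]
13: 0xd6 (blk 13, set 5) → L1-HIT  vc=[48, 42, 29]
14: 0xd3 (blk 13, set 5) → L1-HIT  vc=[48, 42, 29]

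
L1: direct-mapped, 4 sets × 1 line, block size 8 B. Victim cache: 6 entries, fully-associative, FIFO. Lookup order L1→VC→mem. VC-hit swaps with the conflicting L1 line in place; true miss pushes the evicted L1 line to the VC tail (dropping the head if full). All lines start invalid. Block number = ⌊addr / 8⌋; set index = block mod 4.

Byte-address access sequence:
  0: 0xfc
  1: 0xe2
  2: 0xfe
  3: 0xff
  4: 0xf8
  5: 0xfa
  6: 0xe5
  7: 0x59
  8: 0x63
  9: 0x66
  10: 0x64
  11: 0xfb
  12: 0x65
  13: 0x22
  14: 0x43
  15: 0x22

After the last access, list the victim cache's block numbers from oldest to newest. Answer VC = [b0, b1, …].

#0 0xfc→b31/s3 MISS; vc=[]
#1 0xe2→b28/s0 MISS; vc=[]
#2 0xfe→b31/s3 L1-HIT; vc=[]
#3 0xff→b31/s3 L1-HIT; vc=[]
#4 0xf8→b31/s3 L1-HIT; vc=[]
#5 0xfa→b31/s3 L1-HIT; vc=[]
#6 0xe5→b28/s0 L1-HIT; vc=[]
#7 0x59→b11/s3 MISS; vc=[31]
#8 0x63→b12/s0 MISS; vc=[31,28]
#9 0x66→b12/s0 L1-HIT; vc=[31,28]
#10 0x64→b12/s0 L1-HIT; vc=[31,28]
#11 0xfb→b31/s3 VC-HIT; vc=[11,28]
#12 0x65→b12/s0 L1-HIT; vc=[11,28]
#13 0x22→b4/s0 MISS; vc=[11,28,12]
#14 0x43→b8/s0 MISS; vc=[11,28,12,4]
#15 0x22→b4/s0 VC-HIT; vc=[11,28,12,8]

VC = [11, 28, 12, 8]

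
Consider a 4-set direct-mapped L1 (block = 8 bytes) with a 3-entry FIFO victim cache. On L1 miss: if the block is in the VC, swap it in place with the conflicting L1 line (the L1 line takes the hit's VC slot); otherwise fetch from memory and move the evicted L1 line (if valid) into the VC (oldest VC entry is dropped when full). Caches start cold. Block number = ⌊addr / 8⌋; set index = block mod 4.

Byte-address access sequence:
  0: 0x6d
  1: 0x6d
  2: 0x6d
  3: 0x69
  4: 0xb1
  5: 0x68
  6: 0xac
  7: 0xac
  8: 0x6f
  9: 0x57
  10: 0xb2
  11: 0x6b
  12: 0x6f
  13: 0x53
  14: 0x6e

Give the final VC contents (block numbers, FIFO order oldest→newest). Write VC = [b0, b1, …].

0: 0x6d (blk 13, set 1) → MISS  vc=[]
1: 0x6d (blk 13, set 1) → L1-HIT  vc=[]
2: 0x6d (blk 13, set 1) → L1-HIT  vc=[]
3: 0x69 (blk 13, set 1) → L1-HIT  vc=[]
4: 0xb1 (blk 22, set 2) → MISS  vc=[]
5: 0x68 (blk 13, set 1) → L1-HIT  vc=[]
6: 0xac (blk 21, set 1) → MISS  vc=[13]
7: 0xac (blk 21, set 1) → L1-HIT  vc=[13]
8: 0x6f (blk 13, set 1) → VC-HIT  vc=[21]
9: 0x57 (blk 10, set 2) → MISS  vc=[21, 22]
10: 0xb2 (blk 22, set 2) → VC-HIT  vc=[21, 10]
11: 0x6b (blk 13, set 1) → L1-HIT  vc=[21, 10]
12: 0x6f (blk 13, set 1) → L1-HIT  vc=[21, 10]
13: 0x53 (blk 10, set 2) → VC-HIT  vc=[21, 22]
14: 0x6e (blk 13, set 1) → L1-HIT  vc=[21, 22]

VC = [21, 22]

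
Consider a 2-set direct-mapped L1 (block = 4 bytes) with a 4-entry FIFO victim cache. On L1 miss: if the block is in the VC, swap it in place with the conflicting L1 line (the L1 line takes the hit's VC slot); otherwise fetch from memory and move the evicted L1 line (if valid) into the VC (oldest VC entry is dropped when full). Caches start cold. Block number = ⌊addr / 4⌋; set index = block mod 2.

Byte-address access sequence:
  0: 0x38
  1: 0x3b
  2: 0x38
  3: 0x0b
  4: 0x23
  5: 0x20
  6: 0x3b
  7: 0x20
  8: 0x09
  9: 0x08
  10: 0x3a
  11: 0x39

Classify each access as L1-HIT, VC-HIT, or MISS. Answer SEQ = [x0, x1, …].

#0 0x38→b14/s0 MISS; vc=[]
#1 0x3b→b14/s0 L1-HIT; vc=[]
#2 0x38→b14/s0 L1-HIT; vc=[]
#3 0xb→b2/s0 MISS; vc=[14]
#4 0x23→b8/s0 MISS; vc=[14,2]
#5 0x20→b8/s0 L1-HIT; vc=[14,2]
#6 0x3b→b14/s0 VC-HIT; vc=[8,2]
#7 0x20→b8/s0 VC-HIT; vc=[14,2]
#8 0x9→b2/s0 VC-HIT; vc=[14,8]
#9 0x8→b2/s0 L1-HIT; vc=[14,8]
#10 0x3a→b14/s0 VC-HIT; vc=[2,8]
#11 0x39→b14/s0 L1-HIT; vc=[2,8]

SEQ = [MISS, L1-HIT, L1-HIT, MISS, MISS, L1-HIT, VC-HIT, VC-HIT, VC-HIT, L1-HIT, VC-HIT, L1-HIT]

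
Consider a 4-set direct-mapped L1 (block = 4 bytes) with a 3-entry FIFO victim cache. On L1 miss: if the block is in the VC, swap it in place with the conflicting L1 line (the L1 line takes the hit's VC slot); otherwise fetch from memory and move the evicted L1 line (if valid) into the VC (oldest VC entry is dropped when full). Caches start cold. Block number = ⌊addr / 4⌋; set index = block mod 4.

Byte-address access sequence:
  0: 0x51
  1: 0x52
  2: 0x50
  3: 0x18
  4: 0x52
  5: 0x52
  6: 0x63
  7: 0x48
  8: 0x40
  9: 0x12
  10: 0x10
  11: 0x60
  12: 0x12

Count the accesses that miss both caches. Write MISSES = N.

  [0] addr=0x51 blk=20 s=0: MISS | VC []
  [1] addr=0x52 blk=20 s=0: L1-HIT | VC []
  [2] addr=0x50 blk=20 s=0: L1-HIT | VC []
  [3] addr=0x18 blk=6 s=2: MISS | VC []
  [4] addr=0x52 blk=20 s=0: L1-HIT | VC []
  [5] addr=0x52 blk=20 s=0: L1-HIT | VC []
  [6] addr=0x63 blk=24 s=0: MISS | VC [20]
  [7] addr=0x48 blk=18 s=2: MISS | VC [20, 6]
  [8] addr=0x40 blk=16 s=0: MISS | VC [20, 6, 24]
  [9] addr=0x12 blk=4 s=0: MISS | VC [6, 24, 16]
  [10] addr=0x10 blk=4 s=0: L1-HIT | VC [6, 24, 16]
  [11] addr=0x60 blk=24 s=0: VC-HIT | VC [6, 4, 16]
  [12] addr=0x12 blk=4 s=0: VC-HIT | VC [6, 24, 16]

MISSES = 6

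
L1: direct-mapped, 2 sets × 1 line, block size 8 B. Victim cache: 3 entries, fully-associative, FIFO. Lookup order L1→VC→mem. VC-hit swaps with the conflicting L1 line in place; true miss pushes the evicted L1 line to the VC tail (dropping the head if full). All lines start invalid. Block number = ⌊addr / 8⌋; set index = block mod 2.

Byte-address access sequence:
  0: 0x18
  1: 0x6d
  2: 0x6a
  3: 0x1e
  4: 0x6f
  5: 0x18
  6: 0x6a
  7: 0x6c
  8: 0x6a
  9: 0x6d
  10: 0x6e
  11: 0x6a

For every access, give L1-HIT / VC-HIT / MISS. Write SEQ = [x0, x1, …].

#0 0x18→b3/s1 MISS; vc=[]
#1 0x6d→b13/s1 MISS; vc=[3]
#2 0x6a→b13/s1 L1-HIT; vc=[3]
#3 0x1e→b3/s1 VC-HIT; vc=[13]
#4 0x6f→b13/s1 VC-HIT; vc=[3]
#5 0x18→b3/s1 VC-HIT; vc=[13]
#6 0x6a→b13/s1 VC-HIT; vc=[3]
#7 0x6c→b13/s1 L1-HIT; vc=[3]
#8 0x6a→b13/s1 L1-HIT; vc=[3]
#9 0x6d→b13/s1 L1-HIT; vc=[3]
#10 0x6e→b13/s1 L1-HIT; vc=[3]
#11 0x6a→b13/s1 L1-HIT; vc=[3]

SEQ = [MISS, MISS, L1-HIT, VC-HIT, VC-HIT, VC-HIT, VC-HIT, L1-HIT, L1-HIT, L1-HIT, L1-HIT, L1-HIT]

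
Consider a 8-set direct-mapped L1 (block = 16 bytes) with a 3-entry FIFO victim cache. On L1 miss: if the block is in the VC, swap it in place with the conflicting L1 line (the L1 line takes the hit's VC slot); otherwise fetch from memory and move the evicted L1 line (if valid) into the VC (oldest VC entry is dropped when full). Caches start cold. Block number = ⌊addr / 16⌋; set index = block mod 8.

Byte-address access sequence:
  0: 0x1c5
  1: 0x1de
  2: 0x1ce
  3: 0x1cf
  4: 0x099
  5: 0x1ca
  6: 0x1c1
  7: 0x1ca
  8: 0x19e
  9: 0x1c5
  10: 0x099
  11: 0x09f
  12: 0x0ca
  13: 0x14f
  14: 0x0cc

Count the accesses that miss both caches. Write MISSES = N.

0: 0x1c5 (blk 28, set 4) → MISS  vc=[]
1: 0x1de (blk 29, set 5) → MISS  vc=[]
2: 0x1ce (blk 28, set 4) → L1-HIT  vc=[]
3: 0x1cf (blk 28, set 4) → L1-HIT  vc=[]
4: 0x99 (blk 9, set 1) → MISS  vc=[]
5: 0x1ca (blk 28, set 4) → L1-HIT  vc=[]
6: 0x1c1 (blk 28, set 4) → L1-HIT  vc=[]
7: 0x1ca (blk 28, set 4) → L1-HIT  vc=[]
8: 0x19e (blk 25, set 1) → MISS  vc=[9]
9: 0x1c5 (blk 28, set 4) → L1-HIT  vc=[9]
10: 0x99 (blk 9, set 1) → VC-HIT  vc=[25]
11: 0x9f (blk 9, set 1) → L1-HIT  vc=[25]
12: 0xca (blk 12, set 4) → MISS  vc=[25, 28]
13: 0x14f (blk 20, set 4) → MISS  vc=[25, 28, 12]
14: 0xcc (blk 12, set 4) → VC-HIT  vc=[25, 28, 20]

MISSES = 6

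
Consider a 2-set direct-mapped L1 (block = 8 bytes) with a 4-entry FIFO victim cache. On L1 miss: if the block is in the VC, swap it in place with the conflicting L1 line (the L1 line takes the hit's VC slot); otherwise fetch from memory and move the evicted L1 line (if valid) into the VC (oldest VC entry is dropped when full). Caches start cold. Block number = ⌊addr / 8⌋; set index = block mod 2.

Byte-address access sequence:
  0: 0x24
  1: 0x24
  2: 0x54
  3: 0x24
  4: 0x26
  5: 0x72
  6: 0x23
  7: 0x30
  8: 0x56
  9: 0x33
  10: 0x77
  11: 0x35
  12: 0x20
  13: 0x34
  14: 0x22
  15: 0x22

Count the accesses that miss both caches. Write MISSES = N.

MISSES = 4

  [0] addr=0x24 blk=4 s=0: MISS | VC []
  [1] addr=0x24 blk=4 s=0: L1-HIT | VC []
  [2] addr=0x54 blk=10 s=0: MISS | VC [4]
  [3] addr=0x24 blk=4 s=0: VC-HIT | VC [10]
  [4] addr=0x26 blk=4 s=0: L1-HIT | VC [10]
  [5] addr=0x72 blk=14 s=0: MISS | VC [10, 4]
  [6] addr=0x23 blk=4 s=0: VC-HIT | VC [10, 14]
  [7] addr=0x30 blk=6 s=0: MISS | VC [10, 14, 4]
  [8] addr=0x56 blk=10 s=0: VC-HIT | VC [6, 14, 4]
  [9] addr=0x33 blk=6 s=0: VC-HIT | VC [10, 14, 4]
  [10] addr=0x77 blk=14 s=0: VC-HIT | VC [10, 6, 4]
  [11] addr=0x35 blk=6 s=0: VC-HIT | VC [10, 14, 4]
  [12] addr=0x20 blk=4 s=0: VC-HIT | VC [10, 14, 6]
  [13] addr=0x34 blk=6 s=0: VC-HIT | VC [10, 14, 4]
  [14] addr=0x22 blk=4 s=0: VC-HIT | VC [10, 14, 6]
  [15] addr=0x22 blk=4 s=0: L1-HIT | VC [10, 14, 6]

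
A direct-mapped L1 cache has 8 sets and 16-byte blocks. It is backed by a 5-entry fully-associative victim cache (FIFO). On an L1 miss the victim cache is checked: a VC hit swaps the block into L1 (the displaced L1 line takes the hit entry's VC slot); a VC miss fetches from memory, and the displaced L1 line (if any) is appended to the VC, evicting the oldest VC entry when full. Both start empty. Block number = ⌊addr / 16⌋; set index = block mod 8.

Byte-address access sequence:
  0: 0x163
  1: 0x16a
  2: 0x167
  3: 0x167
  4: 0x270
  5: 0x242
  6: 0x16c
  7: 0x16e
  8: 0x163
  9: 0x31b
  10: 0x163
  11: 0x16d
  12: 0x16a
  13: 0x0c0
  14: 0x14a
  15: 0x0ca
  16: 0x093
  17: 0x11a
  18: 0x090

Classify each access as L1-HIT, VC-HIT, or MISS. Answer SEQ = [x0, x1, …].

#0 0x163→b22/s6 MISS; vc=[]
#1 0x16a→b22/s6 L1-HIT; vc=[]
#2 0x167→b22/s6 L1-HIT; vc=[]
#3 0x167→b22/s6 L1-HIT; vc=[]
#4 0x270→b39/s7 MISS; vc=[]
#5 0x242→b36/s4 MISS; vc=[]
#6 0x16c→b22/s6 L1-HIT; vc=[]
#7 0x16e→b22/s6 L1-HIT; vc=[]
#8 0x163→b22/s6 L1-HIT; vc=[]
#9 0x31b→b49/s1 MISS; vc=[]
#10 0x163→b22/s6 L1-HIT; vc=[]
#11 0x16d→b22/s6 L1-HIT; vc=[]
#12 0x16a→b22/s6 L1-HIT; vc=[]
#13 0xc0→b12/s4 MISS; vc=[36]
#14 0x14a→b20/s4 MISS; vc=[36,12]
#15 0xca→b12/s4 VC-HIT; vc=[36,20]
#16 0x93→b9/s1 MISS; vc=[36,20,49]
#17 0x11a→b17/s1 MISS; vc=[36,20,49,9]
#18 0x90→b9/s1 VC-HIT; vc=[36,20,49,17]

SEQ = [MISS, L1-HIT, L1-HIT, L1-HIT, MISS, MISS, L1-HIT, L1-HIT, L1-HIT, MISS, L1-HIT, L1-HIT, L1-HIT, MISS, MISS, VC-HIT, MISS, MISS, VC-HIT]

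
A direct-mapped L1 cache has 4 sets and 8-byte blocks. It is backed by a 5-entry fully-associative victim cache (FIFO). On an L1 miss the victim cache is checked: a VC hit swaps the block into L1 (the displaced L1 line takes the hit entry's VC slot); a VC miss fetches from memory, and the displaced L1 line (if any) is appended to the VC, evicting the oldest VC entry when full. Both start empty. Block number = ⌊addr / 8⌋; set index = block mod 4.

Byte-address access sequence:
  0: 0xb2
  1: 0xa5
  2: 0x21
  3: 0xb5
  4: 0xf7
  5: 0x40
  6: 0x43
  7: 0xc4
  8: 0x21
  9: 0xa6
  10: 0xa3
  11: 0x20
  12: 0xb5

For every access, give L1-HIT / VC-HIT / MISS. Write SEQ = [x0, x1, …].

SEQ = [MISS, MISS, MISS, L1-HIT, MISS, MISS, L1-HIT, MISS, VC-HIT, VC-HIT, L1-HIT, VC-HIT, VC-HIT]

0: 0xb2 (blk 22, set 2) → MISS  vc=[]
1: 0xa5 (blk 20, set 0) → MISS  vc=[]
2: 0x21 (blk 4, set 0) → MISS  vc=[20]
3: 0xb5 (blk 22, set 2) → L1-HIT  vc=[20]
4: 0xf7 (blk 30, set 2) → MISS  vc=[20, 22]
5: 0x40 (blk 8, set 0) → MISS  vc=[20, 22, 4]
6: 0x43 (blk 8, set 0) → L1-HIT  vc=[20, 22, 4]
7: 0xc4 (blk 24, set 0) → MISS  vc=[20, 22, 4, 8]
8: 0x21 (blk 4, set 0) → VC-HIT  vc=[20, 22, 24, 8]
9: 0xa6 (blk 20, set 0) → VC-HIT  vc=[4, 22, 24, 8]
10: 0xa3 (blk 20, set 0) → L1-HIT  vc=[4, 22, 24, 8]
11: 0x20 (blk 4, set 0) → VC-HIT  vc=[20, 22, 24, 8]
12: 0xb5 (blk 22, set 2) → VC-HIT  vc=[20, 30, 24, 8]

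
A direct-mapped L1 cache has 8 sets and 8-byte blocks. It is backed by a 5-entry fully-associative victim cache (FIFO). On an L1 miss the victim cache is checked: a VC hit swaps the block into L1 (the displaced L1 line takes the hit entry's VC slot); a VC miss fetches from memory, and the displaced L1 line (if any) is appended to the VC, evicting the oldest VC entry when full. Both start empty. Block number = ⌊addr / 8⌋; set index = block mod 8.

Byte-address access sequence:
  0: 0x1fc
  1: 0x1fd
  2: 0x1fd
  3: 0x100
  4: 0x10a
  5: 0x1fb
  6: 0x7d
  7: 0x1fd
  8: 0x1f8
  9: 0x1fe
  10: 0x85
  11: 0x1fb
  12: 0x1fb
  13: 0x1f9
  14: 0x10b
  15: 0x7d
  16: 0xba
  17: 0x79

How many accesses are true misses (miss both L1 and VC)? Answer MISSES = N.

  [0] addr=0x1fc blk=63 s=7: MISS | VC []
  [1] addr=0x1fd blk=63 s=7: L1-HIT | VC []
  [2] addr=0x1fd blk=63 s=7: L1-HIT | VC []
  [3] addr=0x100 blk=32 s=0: MISS | VC []
  [4] addr=0x10a blk=33 s=1: MISS | VC []
  [5] addr=0x1fb blk=63 s=7: L1-HIT | VC []
  [6] addr=0x7d blk=15 s=7: MISS | VC [63]
  [7] addr=0x1fd blk=63 s=7: VC-HIT | VC [15]
  [8] addr=0x1f8 blk=63 s=7: L1-HIT | VC [15]
  [9] addr=0x1fe blk=63 s=7: L1-HIT | VC [15]
  [10] addr=0x85 blk=16 s=0: MISS | VC [15, 32]
  [11] addr=0x1fb blk=63 s=7: L1-HIT | VC [15, 32]
  [12] addr=0x1fb blk=63 s=7: L1-HIT | VC [15, 32]
  [13] addr=0x1f9 blk=63 s=7: L1-HIT | VC [15, 32]
  [14] addr=0x10b blk=33 s=1: L1-HIT | VC [15, 32]
  [15] addr=0x7d blk=15 s=7: VC-HIT | VC [63, 32]
  [16] addr=0xba blk=23 s=7: MISS | VC [63, 32, 15]
  [17] addr=0x79 blk=15 s=7: VC-HIT | VC [63, 32, 23]

MISSES = 6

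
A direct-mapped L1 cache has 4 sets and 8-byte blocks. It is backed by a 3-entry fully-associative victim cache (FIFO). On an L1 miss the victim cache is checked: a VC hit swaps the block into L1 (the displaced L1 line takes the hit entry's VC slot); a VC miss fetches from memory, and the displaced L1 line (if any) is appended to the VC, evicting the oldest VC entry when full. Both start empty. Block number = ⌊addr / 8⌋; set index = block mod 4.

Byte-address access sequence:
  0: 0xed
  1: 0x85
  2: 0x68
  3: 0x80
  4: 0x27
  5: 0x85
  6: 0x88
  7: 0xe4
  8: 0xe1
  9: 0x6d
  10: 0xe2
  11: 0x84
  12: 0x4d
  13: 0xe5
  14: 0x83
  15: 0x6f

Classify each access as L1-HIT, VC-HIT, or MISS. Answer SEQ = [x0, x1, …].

SEQ = [MISS, MISS, MISS, L1-HIT, MISS, VC-HIT, MISS, MISS, L1-HIT, VC-HIT, L1-HIT, VC-HIT, MISS, VC-HIT, VC-HIT, VC-HIT]

#0 0xed→b29/s1 MISS; vc=[]
#1 0x85→b16/s0 MISS; vc=[]
#2 0x68→b13/s1 MISS; vc=[29]
#3 0x80→b16/s0 L1-HIT; vc=[29]
#4 0x27→b4/s0 MISS; vc=[29,16]
#5 0x85→b16/s0 VC-HIT; vc=[29,4]
#6 0x88→b17/s1 MISS; vc=[29,4,13]
#7 0xe4→b28/s0 MISS; vc=[4,13,16]
#8 0xe1→b28/s0 L1-HIT; vc=[4,13,16]
#9 0x6d→b13/s1 VC-HIT; vc=[4,17,16]
#10 0xe2→b28/s0 L1-HIT; vc=[4,17,16]
#11 0x84→b16/s0 VC-HIT; vc=[4,17,28]
#12 0x4d→b9/s1 MISS; vc=[17,28,13]
#13 0xe5→b28/s0 VC-HIT; vc=[17,16,13]
#14 0x83→b16/s0 VC-HIT; vc=[17,28,13]
#15 0x6f→b13/s1 VC-HIT; vc=[17,28,9]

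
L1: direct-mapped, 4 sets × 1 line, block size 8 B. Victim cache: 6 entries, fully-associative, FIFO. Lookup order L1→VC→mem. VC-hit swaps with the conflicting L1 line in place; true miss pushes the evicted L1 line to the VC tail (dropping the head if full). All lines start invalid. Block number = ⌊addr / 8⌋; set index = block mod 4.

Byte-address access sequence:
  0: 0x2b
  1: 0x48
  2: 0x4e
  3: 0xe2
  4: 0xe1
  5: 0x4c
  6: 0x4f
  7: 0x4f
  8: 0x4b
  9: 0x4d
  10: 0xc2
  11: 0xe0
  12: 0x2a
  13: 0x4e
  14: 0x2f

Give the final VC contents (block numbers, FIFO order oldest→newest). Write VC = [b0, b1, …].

0: 0x2b (blk 5, set 1) → MISS  vc=[]
1: 0x48 (blk 9, set 1) → MISS  vc=[5]
2: 0x4e (blk 9, set 1) → L1-HIT  vc=[5]
3: 0xe2 (blk 28, set 0) → MISS  vc=[5]
4: 0xe1 (blk 28, set 0) → L1-HIT  vc=[5]
5: 0x4c (blk 9, set 1) → L1-HIT  vc=[5]
6: 0x4f (blk 9, set 1) → L1-HIT  vc=[5]
7: 0x4f (blk 9, set 1) → L1-HIT  vc=[5]
8: 0x4b (blk 9, set 1) → L1-HIT  vc=[5]
9: 0x4d (blk 9, set 1) → L1-HIT  vc=[5]
10: 0xc2 (blk 24, set 0) → MISS  vc=[5, 28]
11: 0xe0 (blk 28, set 0) → VC-HIT  vc=[5, 24]
12: 0x2a (blk 5, set 1) → VC-HIT  vc=[9, 24]
13: 0x4e (blk 9, set 1) → VC-HIT  vc=[5, 24]
14: 0x2f (blk 5, set 1) → VC-HIT  vc=[9, 24]

VC = [9, 24]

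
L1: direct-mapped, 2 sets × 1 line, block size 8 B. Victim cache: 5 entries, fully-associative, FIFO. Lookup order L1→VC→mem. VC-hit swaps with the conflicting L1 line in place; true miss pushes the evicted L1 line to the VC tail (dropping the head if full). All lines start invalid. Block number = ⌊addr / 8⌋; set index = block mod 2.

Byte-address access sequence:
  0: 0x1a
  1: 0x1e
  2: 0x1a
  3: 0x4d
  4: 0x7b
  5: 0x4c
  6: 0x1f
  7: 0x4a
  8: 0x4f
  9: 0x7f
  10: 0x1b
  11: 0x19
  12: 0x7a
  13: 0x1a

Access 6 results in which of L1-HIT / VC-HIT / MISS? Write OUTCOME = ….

OUTCOME = VC-HIT

0: 0x1a (blk 3, set 1) → MISS  vc=[]
1: 0x1e (blk 3, set 1) → L1-HIT  vc=[]
2: 0x1a (blk 3, set 1) → L1-HIT  vc=[]
3: 0x4d (blk 9, set 1) → MISS  vc=[3]
4: 0x7b (blk 15, set 1) → MISS  vc=[3, 9]
5: 0x4c (blk 9, set 1) → VC-HIT  vc=[3, 15]
6: 0x1f (blk 3, set 1) → VC-HIT  vc=[9, 15]
7: 0x4a (blk 9, set 1) → VC-HIT  vc=[3, 15]
8: 0x4f (blk 9, set 1) → L1-HIT  vc=[3, 15]
9: 0x7f (blk 15, set 1) → VC-HIT  vc=[3, 9]
10: 0x1b (blk 3, set 1) → VC-HIT  vc=[15, 9]
11: 0x19 (blk 3, set 1) → L1-HIT  vc=[15, 9]
12: 0x7a (blk 15, set 1) → VC-HIT  vc=[3, 9]
13: 0x1a (blk 3, set 1) → VC-HIT  vc=[15, 9]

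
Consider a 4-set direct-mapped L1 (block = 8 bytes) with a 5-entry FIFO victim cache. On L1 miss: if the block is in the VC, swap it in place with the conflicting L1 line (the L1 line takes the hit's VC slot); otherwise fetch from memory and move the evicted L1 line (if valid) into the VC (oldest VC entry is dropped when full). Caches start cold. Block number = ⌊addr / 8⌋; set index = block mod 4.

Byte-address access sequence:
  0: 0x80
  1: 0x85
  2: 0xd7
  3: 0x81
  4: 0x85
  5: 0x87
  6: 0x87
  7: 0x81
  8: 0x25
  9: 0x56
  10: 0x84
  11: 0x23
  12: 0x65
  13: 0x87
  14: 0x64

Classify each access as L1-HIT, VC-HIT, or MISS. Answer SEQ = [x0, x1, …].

SEQ = [MISS, L1-HIT, MISS, L1-HIT, L1-HIT, L1-HIT, L1-HIT, L1-HIT, MISS, MISS, VC-HIT, VC-HIT, MISS, VC-HIT, VC-HIT]

0: 0x80 (blk 16, set 0) → MISS  vc=[]
1: 0x85 (blk 16, set 0) → L1-HIT  vc=[]
2: 0xd7 (blk 26, set 2) → MISS  vc=[]
3: 0x81 (blk 16, set 0) → L1-HIT  vc=[]
4: 0x85 (blk 16, set 0) → L1-HIT  vc=[]
5: 0x87 (blk 16, set 0) → L1-HIT  vc=[]
6: 0x87 (blk 16, set 0) → L1-HIT  vc=[]
7: 0x81 (blk 16, set 0) → L1-HIT  vc=[]
8: 0x25 (blk 4, set 0) → MISS  vc=[16]
9: 0x56 (blk 10, set 2) → MISS  vc=[16, 26]
10: 0x84 (blk 16, set 0) → VC-HIT  vc=[4, 26]
11: 0x23 (blk 4, set 0) → VC-HIT  vc=[16, 26]
12: 0x65 (blk 12, set 0) → MISS  vc=[16, 26, 4]
13: 0x87 (blk 16, set 0) → VC-HIT  vc=[12, 26, 4]
14: 0x64 (blk 12, set 0) → VC-HIT  vc=[16, 26, 4]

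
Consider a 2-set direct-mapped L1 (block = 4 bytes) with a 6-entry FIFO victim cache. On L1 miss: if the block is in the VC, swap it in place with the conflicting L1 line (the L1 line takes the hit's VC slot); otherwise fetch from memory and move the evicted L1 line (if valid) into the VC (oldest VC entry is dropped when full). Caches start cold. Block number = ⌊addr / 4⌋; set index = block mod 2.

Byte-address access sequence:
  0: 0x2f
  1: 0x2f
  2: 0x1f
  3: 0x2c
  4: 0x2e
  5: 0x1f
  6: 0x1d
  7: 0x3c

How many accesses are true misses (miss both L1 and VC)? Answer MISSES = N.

MISSES = 3

#0 0x2f→b11/s1 MISS; vc=[]
#1 0x2f→b11/s1 L1-HIT; vc=[]
#2 0x1f→b7/s1 MISS; vc=[11]
#3 0x2c→b11/s1 VC-HIT; vc=[7]
#4 0x2e→b11/s1 L1-HIT; vc=[7]
#5 0x1f→b7/s1 VC-HIT; vc=[11]
#6 0x1d→b7/s1 L1-HIT; vc=[11]
#7 0x3c→b15/s1 MISS; vc=[11,7]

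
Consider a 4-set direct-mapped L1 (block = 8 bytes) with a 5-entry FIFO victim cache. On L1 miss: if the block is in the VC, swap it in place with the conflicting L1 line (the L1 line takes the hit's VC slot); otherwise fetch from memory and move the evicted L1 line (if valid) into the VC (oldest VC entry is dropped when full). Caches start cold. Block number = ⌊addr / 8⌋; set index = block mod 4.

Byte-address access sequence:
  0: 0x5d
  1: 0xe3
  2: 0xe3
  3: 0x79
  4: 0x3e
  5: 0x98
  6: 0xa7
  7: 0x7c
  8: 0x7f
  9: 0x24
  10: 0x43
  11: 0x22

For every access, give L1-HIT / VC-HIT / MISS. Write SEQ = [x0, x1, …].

0: 0x5d (blk 11, set 3) → MISS  vc=[]
1: 0xe3 (blk 28, set 0) → MISS  vc=[]
2: 0xe3 (blk 28, set 0) → L1-HIT  vc=[]
3: 0x79 (blk 15, set 3) → MISS  vc=[11]
4: 0x3e (blk 7, set 3) → MISS  vc=[11, 15]
5: 0x98 (blk 19, set 3) → MISS  vc=[11, 15, 7]
6: 0xa7 (blk 20, set 0) → MISS  vc=[11, 15, 7, 28]
7: 0x7c (blk 15, set 3) → VC-HIT  vc=[11, 19, 7, 28]
8: 0x7f (blk 15, set 3) → L1-HIT  vc=[11, 19, 7, 28]
9: 0x24 (blk 4, set 0) → MISS  vc=[11, 19, 7, 28, 20]
10: 0x43 (blk 8, set 0) → MISS  vc=[19, 7, 28, 20, 4]
11: 0x22 (blk 4, set 0) → VC-HIT  vc=[19, 7, 28, 20, 8]

SEQ = [MISS, MISS, L1-HIT, MISS, MISS, MISS, MISS, VC-HIT, L1-HIT, MISS, MISS, VC-HIT]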